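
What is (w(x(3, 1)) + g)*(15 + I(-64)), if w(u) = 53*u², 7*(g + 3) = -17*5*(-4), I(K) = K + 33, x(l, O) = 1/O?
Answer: -11040/7 ≈ -1577.1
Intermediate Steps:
I(K) = 33 + K
g = 319/7 (g = -3 + (-17*5*(-4))/7 = -3 + (-85*(-4))/7 = -3 + (⅐)*340 = -3 + 340/7 = 319/7 ≈ 45.571)
(w(x(3, 1)) + g)*(15 + I(-64)) = (53*(1/1)² + 319/7)*(15 + (33 - 64)) = (53*1² + 319/7)*(15 - 31) = (53*1 + 319/7)*(-16) = (53 + 319/7)*(-16) = (690/7)*(-16) = -11040/7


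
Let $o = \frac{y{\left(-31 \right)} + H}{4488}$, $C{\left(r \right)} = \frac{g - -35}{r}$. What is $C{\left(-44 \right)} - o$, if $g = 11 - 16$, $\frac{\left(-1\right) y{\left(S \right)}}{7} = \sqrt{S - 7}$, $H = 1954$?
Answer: $- \frac{2507}{2244} + \frac{7 i \sqrt{38}}{4488} \approx -1.1172 + 0.0096147 i$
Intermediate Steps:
$y{\left(S \right)} = - 7 \sqrt{-7 + S}$ ($y{\left(S \right)} = - 7 \sqrt{S - 7} = - 7 \sqrt{-7 + S}$)
$g = -5$
$C{\left(r \right)} = \frac{30}{r}$ ($C{\left(r \right)} = \frac{-5 - -35}{r} = \frac{-5 + 35}{r} = \frac{30}{r}$)
$o = \frac{977}{2244} - \frac{7 i \sqrt{38}}{4488}$ ($o = \frac{- 7 \sqrt{-7 - 31} + 1954}{4488} = \left(- 7 \sqrt{-38} + 1954\right) \frac{1}{4488} = \left(- 7 i \sqrt{38} + 1954\right) \frac{1}{4488} = \left(1954 - 7 i \sqrt{38}\right) \frac{1}{4488} = \frac{977}{2244} - \frac{7 i \sqrt{38}}{4488} \approx 0.43538 - 0.0096147 i$)
$C{\left(-44 \right)} - o = \frac{30}{-44} - \left(\frac{977}{2244} - \frac{7 i \sqrt{38}}{4488}\right) = 30 \left(- \frac{1}{44}\right) - \left(\frac{977}{2244} - \frac{7 i \sqrt{38}}{4488}\right) = - \frac{15}{22} - \left(\frac{977}{2244} - \frac{7 i \sqrt{38}}{4488}\right) = - \frac{2507}{2244} + \frac{7 i \sqrt{38}}{4488}$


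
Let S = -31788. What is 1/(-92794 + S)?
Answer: -1/124582 ≈ -8.0268e-6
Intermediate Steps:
1/(-92794 + S) = 1/(-92794 - 31788) = 1/(-124582) = -1/124582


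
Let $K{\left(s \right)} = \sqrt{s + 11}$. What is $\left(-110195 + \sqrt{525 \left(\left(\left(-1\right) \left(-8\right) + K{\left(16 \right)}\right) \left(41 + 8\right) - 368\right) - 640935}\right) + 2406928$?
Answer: $2296733 + 3 \sqrt{-69815 + 8575 \sqrt{3}} \approx 2.2967 \cdot 10^{6} + 703.32 i$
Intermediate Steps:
$K{\left(s \right)} = \sqrt{11 + s}$
$\left(-110195 + \sqrt{525 \left(\left(\left(-1\right) \left(-8\right) + K{\left(16 \right)}\right) \left(41 + 8\right) - 368\right) - 640935}\right) + 2406928 = \left(-110195 + \sqrt{525 \left(\left(\left(-1\right) \left(-8\right) + \sqrt{11 + 16}\right) \left(41 + 8\right) - 368\right) - 640935}\right) + 2406928 = \left(-110195 + \sqrt{525 \left(\left(8 + \sqrt{27}\right) 49 - 368\right) - 640935}\right) + 2406928 = \left(-110195 + \sqrt{525 \left(\left(8 + 3 \sqrt{3}\right) 49 - 368\right) - 640935}\right) + 2406928 = \left(-110195 + \sqrt{525 \left(\left(392 + 147 \sqrt{3}\right) - 368\right) - 640935}\right) + 2406928 = \left(-110195 + \sqrt{525 \left(24 + 147 \sqrt{3}\right) - 640935}\right) + 2406928 = \left(-110195 + \sqrt{\left(12600 + 77175 \sqrt{3}\right) - 640935}\right) + 2406928 = \left(-110195 + \sqrt{-628335 + 77175 \sqrt{3}}\right) + 2406928 = 2296733 + \sqrt{-628335 + 77175 \sqrt{3}}$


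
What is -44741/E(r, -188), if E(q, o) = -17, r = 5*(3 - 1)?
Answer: 44741/17 ≈ 2631.8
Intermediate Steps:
r = 10 (r = 5*2 = 10)
-44741/E(r, -188) = -44741/(-17) = -44741*(-1/17) = 44741/17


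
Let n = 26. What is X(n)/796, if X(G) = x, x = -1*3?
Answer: -3/796 ≈ -0.0037688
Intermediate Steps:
x = -3
X(G) = -3
X(n)/796 = -3/796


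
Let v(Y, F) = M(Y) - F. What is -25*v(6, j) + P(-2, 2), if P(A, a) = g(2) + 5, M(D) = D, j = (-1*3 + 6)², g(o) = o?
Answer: 82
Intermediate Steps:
j = 9 (j = (-3 + 6)² = 3² = 9)
P(A, a) = 7 (P(A, a) = 2 + 5 = 7)
v(Y, F) = Y - F
-25*v(6, j) + P(-2, 2) = -25*(6 - 1*9) + 7 = -25*(6 - 9) + 7 = -25*(-3) + 7 = 75 + 7 = 82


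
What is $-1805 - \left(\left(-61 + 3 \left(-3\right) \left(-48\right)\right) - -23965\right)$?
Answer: $-26141$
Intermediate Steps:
$-1805 - \left(\left(-61 + 3 \left(-3\right) \left(-48\right)\right) - -23965\right) = -1805 - \left(\left(-61 - -432\right) + 23965\right) = -1805 - \left(\left(-61 + 432\right) + 23965\right) = -1805 - \left(371 + 23965\right) = -1805 - 24336 = -26141$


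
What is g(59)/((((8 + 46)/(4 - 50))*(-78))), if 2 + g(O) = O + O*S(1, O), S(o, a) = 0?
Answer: 437/702 ≈ 0.62251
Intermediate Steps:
g(O) = -2 + O (g(O) = -2 + (O + O*0) = -2 + (O + 0) = -2 + O)
g(59)/((((8 + 46)/(4 - 50))*(-78))) = (-2 + 59)/((((8 + 46)/(4 - 50))*(-78))) = 57/(((54/(-46))*(-78))) = 57/(((54*(-1/46))*(-78))) = 57/((-27/23*(-78))) = 57/(2106/23) = 57*(23/2106) = 437/702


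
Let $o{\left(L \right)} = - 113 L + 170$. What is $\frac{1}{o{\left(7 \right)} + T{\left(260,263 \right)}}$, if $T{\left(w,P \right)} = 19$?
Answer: $- \frac{1}{602} \approx -0.0016611$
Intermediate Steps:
$o{\left(L \right)} = 170 - 113 L$
$\frac{1}{o{\left(7 \right)} + T{\left(260,263 \right)}} = \frac{1}{\left(170 - 791\right) + 19} = \frac{1}{-621 + 19} = \frac{1}{-602} = - \frac{1}{602}$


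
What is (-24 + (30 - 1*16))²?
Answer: 100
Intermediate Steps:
(-24 + (30 - 1*16))² = (-24 + (30 - 16))² = (-24 + 14)² = (-10)² = 100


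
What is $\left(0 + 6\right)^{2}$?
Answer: $36$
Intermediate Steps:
$\left(0 + 6\right)^{2} = 6^{2} = 36$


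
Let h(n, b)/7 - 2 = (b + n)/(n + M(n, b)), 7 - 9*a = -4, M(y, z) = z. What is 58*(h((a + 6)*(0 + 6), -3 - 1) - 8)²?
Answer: 9802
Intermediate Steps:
a = 11/9 (a = 7/9 - ⅑*(-4) = 7/9 + 4/9 = 11/9 ≈ 1.2222)
h(n, b) = 21 (h(n, b) = 14 + 7*((b + n)/(n + b)) = 14 + 7*((b + n)/(b + n)) = 14 + 7*1 = 14 + 7 = 21)
58*(h((a + 6)*(0 + 6), -3 - 1) - 8)² = 58*(21 - 8)² = 58*13² = 58*169 = 9802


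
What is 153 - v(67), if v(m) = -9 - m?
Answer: 229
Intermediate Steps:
153 - v(67) = 153 - (-9 - 1*67) = 153 - (-9 - 67) = 153 - 1*(-76) = 153 + 76 = 229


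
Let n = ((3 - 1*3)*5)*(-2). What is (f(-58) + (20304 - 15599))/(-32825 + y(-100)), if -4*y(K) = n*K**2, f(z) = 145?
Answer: -194/1313 ≈ -0.14775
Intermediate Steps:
n = 0 (n = ((3 - 3)*5)*(-2) = (0*5)*(-2) = 0*(-2) = 0)
y(K) = 0 (y(K) = -0*K**2 = -1/4*0 = 0)
(f(-58) + (20304 - 15599))/(-32825 + y(-100)) = (145 + (20304 - 15599))/(-32825 + 0) = (145 + 4705)/(-32825) = 4850*(-1/32825) = -194/1313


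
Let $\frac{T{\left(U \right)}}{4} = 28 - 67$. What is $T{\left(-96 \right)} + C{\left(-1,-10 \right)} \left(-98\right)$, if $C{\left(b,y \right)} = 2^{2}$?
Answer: $-548$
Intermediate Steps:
$C{\left(b,y \right)} = 4$
$T{\left(U \right)} = -156$ ($T{\left(U \right)} = 4 \left(28 - 67\right) = 4 \left(-39\right) = -156$)
$T{\left(-96 \right)} + C{\left(-1,-10 \right)} \left(-98\right) = -156 + 4 \left(-98\right) = -156 - 392 = -548$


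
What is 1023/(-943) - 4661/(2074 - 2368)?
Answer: 4094561/277242 ≈ 14.769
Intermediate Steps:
1023/(-943) - 4661/(2074 - 2368) = 1023*(-1/943) - 4661/(-294) = -1023/943 - 4661*(-1/294) = -1023/943 + 4661/294 = 4094561/277242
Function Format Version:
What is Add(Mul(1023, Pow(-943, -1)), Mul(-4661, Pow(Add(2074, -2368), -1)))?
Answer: Rational(4094561, 277242) ≈ 14.769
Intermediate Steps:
Add(Mul(1023, Pow(-943, -1)), Mul(-4661, Pow(Add(2074, -2368), -1))) = Add(Mul(1023, Rational(-1, 943)), Mul(-4661, Pow(-294, -1))) = Add(Rational(-1023, 943), Mul(-4661, Rational(-1, 294))) = Add(Rational(-1023, 943), Rational(4661, 294)) = Rational(4094561, 277242)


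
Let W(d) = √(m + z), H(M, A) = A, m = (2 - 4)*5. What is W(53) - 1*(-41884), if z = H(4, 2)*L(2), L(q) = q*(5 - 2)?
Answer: 41884 + √2 ≈ 41885.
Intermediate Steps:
m = -10 (m = -2*5 = -10)
L(q) = 3*q (L(q) = q*3 = 3*q)
z = 12 (z = 2*(3*2) = 2*6 = 12)
W(d) = √2 (W(d) = √(-10 + 12) = √2)
W(53) - 1*(-41884) = √2 - 1*(-41884) = √2 + 41884 = 41884 + √2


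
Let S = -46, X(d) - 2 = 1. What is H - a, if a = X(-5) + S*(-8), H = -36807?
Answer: -37178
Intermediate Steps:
X(d) = 3 (X(d) = 2 + 1 = 3)
a = 371 (a = 3 - 46*(-8) = 3 + 368 = 371)
H - a = -36807 - 1*371 = -36807 - 371 = -37178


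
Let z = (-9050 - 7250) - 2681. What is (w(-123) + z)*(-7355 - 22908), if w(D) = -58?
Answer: 576177257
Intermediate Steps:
z = -18981 (z = -16300 - 2681 = -18981)
(w(-123) + z)*(-7355 - 22908) = (-58 - 18981)*(-7355 - 22908) = -19039*(-30263) = 576177257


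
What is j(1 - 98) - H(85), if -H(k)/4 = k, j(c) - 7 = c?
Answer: 250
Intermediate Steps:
j(c) = 7 + c
H(k) = -4*k
j(1 - 98) - H(85) = (7 + (1 - 98)) - (-4)*85 = (7 - 97) - 1*(-340) = -90 + 340 = 250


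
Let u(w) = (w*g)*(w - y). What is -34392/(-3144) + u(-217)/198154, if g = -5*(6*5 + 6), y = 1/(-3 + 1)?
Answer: -411922754/12979087 ≈ -31.737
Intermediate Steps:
y = -½ (y = 1/(-2) = -½ ≈ -0.50000)
g = -180 (g = -5*(30 + 6) = -5*36 = -180)
u(w) = -180*w*(½ + w) (u(w) = (w*(-180))*(w - 1*(-½)) = (-180*w)*(w + ½) = (-180*w)*(½ + w) = -180*w*(½ + w))
-34392/(-3144) + u(-217)/198154 = -34392/(-3144) - 90*(-217)*(1 + 2*(-217))/198154 = -34392*(-1/3144) - 90*(-217)*(1 - 434)*(1/198154) = 1433/131 - 90*(-217)*(-433)*(1/198154) = 1433/131 - 8456490*1/198154 = 1433/131 - 4228245/99077 = -411922754/12979087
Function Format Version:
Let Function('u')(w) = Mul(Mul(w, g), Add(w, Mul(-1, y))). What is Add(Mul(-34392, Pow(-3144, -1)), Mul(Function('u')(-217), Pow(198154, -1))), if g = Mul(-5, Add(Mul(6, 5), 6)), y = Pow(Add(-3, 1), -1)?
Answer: Rational(-411922754, 12979087) ≈ -31.737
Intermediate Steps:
y = Rational(-1, 2) (y = Pow(-2, -1) = Rational(-1, 2) ≈ -0.50000)
g = -180 (g = Mul(-5, Add(30, 6)) = Mul(-5, 36) = -180)
Function('u')(w) = Mul(-180, w, Add(Rational(1, 2), w)) (Function('u')(w) = Mul(Mul(w, -180), Add(w, Mul(-1, Rational(-1, 2)))) = Mul(Mul(-180, w), Add(w, Rational(1, 2))) = Mul(Mul(-180, w), Add(Rational(1, 2), w)) = Mul(-180, w, Add(Rational(1, 2), w)))
Add(Mul(-34392, Pow(-3144, -1)), Mul(Function('u')(-217), Pow(198154, -1))) = Add(Mul(-34392, Pow(-3144, -1)), Mul(Mul(-90, -217, Add(1, Mul(2, -217))), Pow(198154, -1))) = Add(Mul(-34392, Rational(-1, 3144)), Mul(Mul(-90, -217, Add(1, -434)), Rational(1, 198154))) = Add(Rational(1433, 131), Mul(Mul(-90, -217, -433), Rational(1, 198154))) = Add(Rational(1433, 131), Mul(-8456490, Rational(1, 198154))) = Add(Rational(1433, 131), Rational(-4228245, 99077)) = Rational(-411922754, 12979087)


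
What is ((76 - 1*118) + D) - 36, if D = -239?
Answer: -317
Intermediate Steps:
((76 - 1*118) + D) - 36 = ((76 - 1*118) - 239) - 36 = ((76 - 118) - 239) - 36 = (-42 - 239) - 36 = -281 - 36 = -317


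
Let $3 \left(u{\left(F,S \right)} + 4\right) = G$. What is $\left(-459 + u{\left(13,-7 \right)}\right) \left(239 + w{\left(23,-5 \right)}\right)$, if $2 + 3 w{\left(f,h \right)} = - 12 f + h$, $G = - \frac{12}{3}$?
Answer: $- \frac{604562}{9} \approx -67174.0$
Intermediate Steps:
$G = -4$ ($G = \left(-12\right) \frac{1}{3} = -4$)
$u{\left(F,S \right)} = - \frac{16}{3}$ ($u{\left(F,S \right)} = -4 + \frac{1}{3} \left(-4\right) = -4 - \frac{4}{3} = - \frac{16}{3}$)
$w{\left(f,h \right)} = - \frac{2}{3} - 4 f + \frac{h}{3}$ ($w{\left(f,h \right)} = - \frac{2}{3} + \frac{- 12 f + h}{3} = - \frac{2}{3} + \frac{h - 12 f}{3} = - \frac{2}{3} - \left(4 f - \frac{h}{3}\right) = - \frac{2}{3} - 4 f + \frac{h}{3}$)
$\left(-459 + u{\left(13,-7 \right)}\right) \left(239 + w{\left(23,-5 \right)}\right) = \left(-459 - \frac{16}{3}\right) \left(239 - \frac{283}{3}\right) = - \frac{1393 \left(239 - \frac{283}{3}\right)}{3} = \left(- \frac{1393}{3}\right) \frac{434}{3} = - \frac{604562}{9}$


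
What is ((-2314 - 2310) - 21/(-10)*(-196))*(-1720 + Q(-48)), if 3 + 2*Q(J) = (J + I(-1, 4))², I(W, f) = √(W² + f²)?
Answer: 14124858/5 + 1208544*√17/5 ≈ 3.8216e+6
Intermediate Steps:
Q(J) = -3/2 + (J + √17)²/2 (Q(J) = -3/2 + (J + √((-1)² + 4²))²/2 = -3/2 + (J + √(1 + 16))²/2 = -3/2 + (J + √17)²/2)
((-2314 - 2310) - 21/(-10)*(-196))*(-1720 + Q(-48)) = ((-2314 - 2310) - 21/(-10)*(-196))*(-1720 + (-3/2 + (-48 + √17)²/2)) = (-4624 - 21*(-⅒)*(-196))*(-3443/2 + (-48 + √17)²/2) = (-4624 + (21/10)*(-196))*(-3443/2 + (-48 + √17)²/2) = (-4624 - 2058/5)*(-3443/2 + (-48 + √17)²/2) = -25178*(-3443/2 + (-48 + √17)²/2)/5 = 43343927/5 - 12589*(-48 + √17)²/5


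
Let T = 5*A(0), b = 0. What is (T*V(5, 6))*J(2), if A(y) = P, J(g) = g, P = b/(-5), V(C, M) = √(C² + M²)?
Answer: 0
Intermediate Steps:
P = 0 (P = 0/(-5) = 0*(-⅕) = 0)
A(y) = 0
T = 0 (T = 5*0 = 0)
(T*V(5, 6))*J(2) = (0*√(5² + 6²))*2 = (0*√(25 + 36))*2 = (0*√61)*2 = 0*2 = 0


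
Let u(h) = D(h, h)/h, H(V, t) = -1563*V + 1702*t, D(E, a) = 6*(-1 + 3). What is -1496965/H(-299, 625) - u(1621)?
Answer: -2444953309/2481892027 ≈ -0.98512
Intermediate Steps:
D(E, a) = 12 (D(E, a) = 6*2 = 12)
u(h) = 12/h
-1496965/H(-299, 625) - u(1621) = -1496965/(-1563*(-299) + 1702*625) - 12/1621 = -1496965/(467337 + 1063750) - 12/1621 = -1496965/1531087 - 1*12/1621 = -1496965*1/1531087 - 12/1621 = -1496965/1531087 - 12/1621 = -2444953309/2481892027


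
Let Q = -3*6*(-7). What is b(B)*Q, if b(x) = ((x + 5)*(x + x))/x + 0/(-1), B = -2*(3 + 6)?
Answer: -3276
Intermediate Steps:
Q = 126 (Q = -18*(-7) = 126)
B = -18 (B = -2*9 = -18)
b(x) = 10 + 2*x (b(x) = ((5 + x)*(2*x))/x + 0*(-1) = (2*x*(5 + x))/x + 0 = (10 + 2*x) + 0 = 10 + 2*x)
b(B)*Q = (10 + 2*(-18))*126 = (10 - 36)*126 = -26*126 = -3276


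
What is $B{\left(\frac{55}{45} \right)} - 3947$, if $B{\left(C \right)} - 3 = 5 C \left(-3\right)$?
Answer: $- \frac{11887}{3} \approx -3962.3$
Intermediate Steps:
$B{\left(C \right)} = 3 - 15 C$ ($B{\left(C \right)} = 3 + 5 C \left(-3\right) = 3 - 15 C$)
$B{\left(\frac{55}{45} \right)} - 3947 = \left(3 - 15 \cdot \frac{55}{45}\right) - 3947 = \left(3 - 15 \cdot 55 \cdot \frac{1}{45}\right) - 3947 = \left(3 - \frac{55}{3}\right) - 3947 = - \frac{46}{3} - 3947 = - \frac{11887}{3}$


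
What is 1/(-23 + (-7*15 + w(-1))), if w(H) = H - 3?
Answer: -1/132 ≈ -0.0075758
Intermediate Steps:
w(H) = -3 + H
1/(-23 + (-7*15 + w(-1))) = 1/(-23 + (-7*15 + (-3 - 1))) = 1/(-23 + (-105 - 4)) = 1/(-23 - 109) = 1/(-132) = -1/132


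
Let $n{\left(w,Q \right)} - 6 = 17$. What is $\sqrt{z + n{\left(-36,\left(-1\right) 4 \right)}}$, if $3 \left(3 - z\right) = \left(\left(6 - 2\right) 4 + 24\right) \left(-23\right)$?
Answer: $\frac{\sqrt{2994}}{3} \approx 18.239$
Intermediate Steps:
$n{\left(w,Q \right)} = 23$ ($n{\left(w,Q \right)} = 6 + 17 = 23$)
$z = \frac{929}{3}$ ($z = 3 - \frac{\left(\left(6 - 2\right) 4 + 24\right) \left(-23\right)}{3} = 3 - \frac{\left(4 \cdot 4 + 24\right) \left(-23\right)}{3} = 3 - \frac{\left(16 + 24\right) \left(-23\right)}{3} = 3 - \frac{40 \left(-23\right)}{3} = 3 - - \frac{920}{3} = 3 + \frac{920}{3} = \frac{929}{3} \approx 309.67$)
$\sqrt{z + n{\left(-36,\left(-1\right) 4 \right)}} = \sqrt{\frac{929}{3} + 23} = \sqrt{\frac{998}{3}} = \frac{\sqrt{2994}}{3}$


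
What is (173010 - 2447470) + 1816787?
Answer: -457673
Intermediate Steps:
(173010 - 2447470) + 1816787 = -2274460 + 1816787 = -457673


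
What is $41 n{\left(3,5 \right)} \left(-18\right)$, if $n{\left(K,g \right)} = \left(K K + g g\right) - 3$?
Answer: $-22878$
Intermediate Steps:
$n{\left(K,g \right)} = -3 + K^{2} + g^{2}$ ($n{\left(K,g \right)} = \left(K^{2} + g^{2}\right) - 3 = -3 + K^{2} + g^{2}$)
$41 n{\left(3,5 \right)} \left(-18\right) = 41 \left(-3 + 3^{2} + 5^{2}\right) \left(-18\right) = 41 \left(-3 + 9 + 25\right) \left(-18\right) = 41 \cdot 31 \left(-18\right) = 1271 \left(-18\right) = -22878$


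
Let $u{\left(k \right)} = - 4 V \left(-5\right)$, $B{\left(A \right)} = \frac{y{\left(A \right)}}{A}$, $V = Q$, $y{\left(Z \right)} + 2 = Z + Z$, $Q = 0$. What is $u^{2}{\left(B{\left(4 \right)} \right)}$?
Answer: $0$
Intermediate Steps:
$y{\left(Z \right)} = -2 + 2 Z$ ($y{\left(Z \right)} = -2 + \left(Z + Z\right) = -2 + 2 Z$)
$V = 0$
$B{\left(A \right)} = \frac{-2 + 2 A}{A}$
$u{\left(k \right)} = 0$ ($u{\left(k \right)} = \left(-4\right) 0 \left(-5\right) = 0 \left(-5\right) = 0$)
$u^{2}{\left(B{\left(4 \right)} \right)} = 0^{2} = 0$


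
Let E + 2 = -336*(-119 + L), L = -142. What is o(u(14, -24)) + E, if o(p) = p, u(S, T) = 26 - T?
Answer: 87744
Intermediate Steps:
E = 87694 (E = -2 - 336*(-119 - 142) = -2 - 336*(-261) = -2 + 87696 = 87694)
o(u(14, -24)) + E = (26 - 1*(-24)) + 87694 = (26 + 24) + 87694 = 50 + 87694 = 87744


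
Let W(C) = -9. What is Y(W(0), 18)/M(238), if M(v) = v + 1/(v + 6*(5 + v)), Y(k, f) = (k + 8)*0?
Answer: 0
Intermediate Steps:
Y(k, f) = 0 (Y(k, f) = (8 + k)*0 = 0)
M(v) = v + 1/(30 + 7*v) (M(v) = v + 1/(v + (30 + 6*v)) = v + 1/(30 + 7*v))
Y(W(0), 18)/M(238) = 0/(((1 + 7*238² + 30*238)/(30 + 7*238))) = 0/(((1 + 7*56644 + 7140)/(30 + 1666))) = 0/(((1 + 396508 + 7140)/1696)) = 0/(((1/1696)*403649)) = 0/(403649/1696) = 0*(1696/403649) = 0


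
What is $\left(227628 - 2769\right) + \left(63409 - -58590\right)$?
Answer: $346858$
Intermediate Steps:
$\left(227628 - 2769\right) + \left(63409 - -58590\right) = 224859 + \left(63409 + 58590\right) = 224859 + 121999 = 346858$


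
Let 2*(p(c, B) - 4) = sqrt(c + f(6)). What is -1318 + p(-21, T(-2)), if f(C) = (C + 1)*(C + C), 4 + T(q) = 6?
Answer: -1314 + 3*sqrt(7)/2 ≈ -1310.0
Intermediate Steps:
T(q) = 2 (T(q) = -4 + 6 = 2)
f(C) = 2*C*(1 + C) (f(C) = (1 + C)*(2*C) = 2*C*(1 + C))
p(c, B) = 4 + sqrt(84 + c)/2 (p(c, B) = 4 + sqrt(c + 2*6*(1 + 6))/2 = 4 + sqrt(c + 2*6*7)/2 = 4 + sqrt(c + 84)/2 = 4 + sqrt(84 + c)/2)
-1318 + p(-21, T(-2)) = -1318 + (4 + sqrt(84 - 21)/2) = -1318 + (4 + sqrt(63)/2) = -1318 + (4 + (3*sqrt(7))/2) = -1318 + (4 + 3*sqrt(7)/2) = -1314 + 3*sqrt(7)/2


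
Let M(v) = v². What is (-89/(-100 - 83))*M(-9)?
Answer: 2403/61 ≈ 39.393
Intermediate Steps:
(-89/(-100 - 83))*M(-9) = (-89/(-100 - 83))*(-9)² = (-89/(-183))*81 = -1/183*(-89)*81 = (89/183)*81 = 2403/61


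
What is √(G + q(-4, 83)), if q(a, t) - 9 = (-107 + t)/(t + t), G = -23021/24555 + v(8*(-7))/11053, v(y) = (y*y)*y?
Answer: I*√82545556378428925170/3218104635 ≈ 2.8232*I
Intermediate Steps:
v(y) = y³ (v(y) = y²*y = y³)
G = -652385999/38772345 (G = -23021/24555 + (8*(-7))³/11053 = -23021*1/24555 + (-56)³*(1/11053) = -23021/24555 - 175616*1/11053 = -23021/24555 - 25088/1579 = -652385999/38772345 ≈ -16.826)
q(a, t) = 9 + (-107 + t)/(2*t) (q(a, t) = 9 + (-107 + t)/(t + t) = 9 + (-107 + t)/((2*t)) = 9 + (-107 + t)*(1/(2*t)) = 9 + (-107 + t)/(2*t))
√(G + q(-4, 83)) = √(-652385999/38772345 + (½)*(-107 + 19*83)/83) = √(-652385999/38772345 + (½)*(1/83)*(-107 + 1577)) = √(-652385999/38772345 + (½)*(1/83)*1470) = √(-652385999/38772345 + 735/83) = √(-25650364342/3218104635) = I*√82545556378428925170/3218104635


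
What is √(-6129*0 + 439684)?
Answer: 2*√109921 ≈ 663.09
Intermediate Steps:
√(-6129*0 + 439684) = √(0 + 439684) = √439684 = 2*√109921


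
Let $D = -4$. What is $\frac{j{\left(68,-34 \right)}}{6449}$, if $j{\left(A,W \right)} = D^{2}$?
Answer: $\frac{16}{6449} \approx 0.002481$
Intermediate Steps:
$j{\left(A,W \right)} = 16$ ($j{\left(A,W \right)} = \left(-4\right)^{2} = 16$)
$\frac{j{\left(68,-34 \right)}}{6449} = \frac{16}{6449}$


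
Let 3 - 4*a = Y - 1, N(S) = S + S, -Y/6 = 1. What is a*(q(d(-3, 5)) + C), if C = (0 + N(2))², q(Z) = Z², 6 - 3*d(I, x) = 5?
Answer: 725/18 ≈ 40.278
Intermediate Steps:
Y = -6 (Y = -6*1 = -6)
N(S) = 2*S
d(I, x) = ⅓ (d(I, x) = 2 - ⅓*5 = 2 - 5/3 = ⅓)
a = 5/2 (a = ¾ - (-6 - 1)/4 = ¾ - ¼*(-7) = ¾ + 7/4 = 5/2 ≈ 2.5000)
C = 16 (C = (0 + 2*2)² = (0 + 4)² = 4² = 16)
a*(q(d(-3, 5)) + C) = 5*((⅓)² + 16)/2 = 5*(⅑ + 16)/2 = (5/2)*(145/9) = 725/18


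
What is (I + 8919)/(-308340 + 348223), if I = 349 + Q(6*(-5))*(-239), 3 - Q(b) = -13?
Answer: 5444/39883 ≈ 0.13650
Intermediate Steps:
Q(b) = 16 (Q(b) = 3 - 1*(-13) = 3 + 13 = 16)
I = -3475 (I = 349 + 16*(-239) = 349 - 3824 = -3475)
(I + 8919)/(-308340 + 348223) = (-3475 + 8919)/(-308340 + 348223) = 5444/39883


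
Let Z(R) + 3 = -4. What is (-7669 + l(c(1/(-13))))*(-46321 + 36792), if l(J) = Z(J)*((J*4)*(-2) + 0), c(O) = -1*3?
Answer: 74678773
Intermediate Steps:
Z(R) = -7 (Z(R) = -3 - 4 = -7)
c(O) = -3
l(J) = 56*J (l(J) = -7*((J*4)*(-2) + 0) = -7*((4*J)*(-2) + 0) = -7*(-8*J + 0) = -(-56)*J = 56*J)
(-7669 + l(c(1/(-13))))*(-46321 + 36792) = (-7669 + 56*(-3))*(-46321 + 36792) = (-7669 - 168)*(-9529) = -7837*(-9529) = 74678773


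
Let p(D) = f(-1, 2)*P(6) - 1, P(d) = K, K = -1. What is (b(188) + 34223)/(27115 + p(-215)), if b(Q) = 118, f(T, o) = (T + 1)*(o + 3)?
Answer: 11447/9038 ≈ 1.2665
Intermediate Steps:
P(d) = -1
f(T, o) = (1 + T)*(3 + o)
p(D) = -1 (p(D) = (3 + 2 + 3*(-1) - 1*2)*(-1) - 1 = (3 + 2 - 3 - 2)*(-1) - 1 = 0*(-1) - 1 = 0 - 1 = -1)
(b(188) + 34223)/(27115 + p(-215)) = (118 + 34223)/(27115 - 1) = 34341/27114 = 34341*(1/27114) = 11447/9038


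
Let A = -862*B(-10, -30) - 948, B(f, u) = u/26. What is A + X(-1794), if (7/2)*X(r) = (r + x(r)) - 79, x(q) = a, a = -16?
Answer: -44872/91 ≈ -493.10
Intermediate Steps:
B(f, u) = u/26 (B(f, u) = u*(1/26) = u/26)
x(q) = -16
A = 606/13 (A = -431*(-30)/13 - 948 = -862*(-15/13) - 948 = 12930/13 - 948 = 606/13 ≈ 46.615)
X(r) = -190/7 + 2*r/7 (X(r) = 2*((r - 16) - 79)/7 = 2*((-16 + r) - 79)/7 = 2*(-95 + r)/7 = -190/7 + 2*r/7)
A + X(-1794) = 606/13 + (-190/7 + (2/7)*(-1794)) = 606/13 + (-190/7 - 3588/7) = 606/13 - 3778/7 = -44872/91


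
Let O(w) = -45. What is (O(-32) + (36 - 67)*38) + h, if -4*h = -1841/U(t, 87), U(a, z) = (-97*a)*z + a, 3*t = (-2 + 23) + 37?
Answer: -2394169891/1957616 ≈ -1223.0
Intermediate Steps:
t = 58/3 (t = ((-2 + 23) + 37)/3 = (21 + 37)/3 = (⅓)*58 = 58/3 ≈ 19.333)
U(a, z) = a - 97*a*z (U(a, z) = -97*a*z + a = a - 97*a*z)
h = -5523/1957616 (h = -(-1841)/(4*(58*(1 - 97*87)/3)) = -(-1841)/(4*(58*(1 - 8439)/3)) = -(-1841)/(4*((58/3)*(-8438))) = -(-1841)/(4*(-489404/3)) = -(-1841)*(-3)/(4*489404) = -¼*5523/489404 = -5523/1957616 ≈ -0.0028213)
(O(-32) + (36 - 67)*38) + h = (-45 + (36 - 67)*38) - 5523/1957616 = (-45 - 31*38) - 5523/1957616 = (-45 - 1178) - 5523/1957616 = -1223 - 5523/1957616 = -2394169891/1957616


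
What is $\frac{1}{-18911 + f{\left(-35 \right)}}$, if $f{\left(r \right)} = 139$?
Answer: $- \frac{1}{18772} \approx -5.3271 \cdot 10^{-5}$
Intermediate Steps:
$\frac{1}{-18911 + f{\left(-35 \right)}} = \frac{1}{-18911 + 139} = \frac{1}{-18772} = - \frac{1}{18772}$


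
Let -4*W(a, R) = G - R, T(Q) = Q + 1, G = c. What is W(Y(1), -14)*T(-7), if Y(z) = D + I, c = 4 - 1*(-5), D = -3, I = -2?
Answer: 69/2 ≈ 34.500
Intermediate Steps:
c = 9 (c = 4 + 5 = 9)
G = 9
T(Q) = 1 + Q
Y(z) = -5 (Y(z) = -3 - 2 = -5)
W(a, R) = -9/4 + R/4 (W(a, R) = -(9 - R)/4 = -9/4 + R/4)
W(Y(1), -14)*T(-7) = (-9/4 + (¼)*(-14))*(1 - 7) = (-9/4 - 7/2)*(-6) = -23/4*(-6) = 69/2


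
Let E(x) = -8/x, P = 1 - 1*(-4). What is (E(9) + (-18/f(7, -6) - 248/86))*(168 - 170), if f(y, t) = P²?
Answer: 86932/9675 ≈ 8.9852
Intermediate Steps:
P = 5 (P = 1 + 4 = 5)
f(y, t) = 25 (f(y, t) = 5² = 25)
(E(9) + (-18/f(7, -6) - 248/86))*(168 - 170) = (-8/9 + (-18/25 - 248/86))*(168 - 170) = (-8*⅑ + (-18*1/25 - 248*1/86))*(-2) = (-8/9 + (-18/25 - 124/43))*(-2) = (-8/9 - 3874/1075)*(-2) = -43466/9675*(-2) = 86932/9675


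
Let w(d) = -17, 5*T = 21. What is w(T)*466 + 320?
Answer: -7602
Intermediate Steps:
T = 21/5 (T = (1/5)*21 = 21/5 ≈ 4.2000)
w(T)*466 + 320 = -17*466 + 320 = -7922 + 320 = -7602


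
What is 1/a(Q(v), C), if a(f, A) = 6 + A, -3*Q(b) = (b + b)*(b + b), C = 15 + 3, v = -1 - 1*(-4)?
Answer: 1/24 ≈ 0.041667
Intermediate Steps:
v = 3 (v = -1 + 4 = 3)
C = 18
Q(b) = -4*b²/3 (Q(b) = -(b + b)*(b + b)/3 = -2*b*2*b/3 = -4*b²/3)
1/a(Q(v), C) = 1/(6 + 18) = 1/24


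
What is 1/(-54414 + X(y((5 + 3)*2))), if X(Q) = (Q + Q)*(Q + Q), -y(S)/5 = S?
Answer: -1/28814 ≈ -3.4705e-5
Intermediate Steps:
y(S) = -5*S
X(Q) = 4*Q² (X(Q) = (2*Q)*(2*Q) = 4*Q²)
1/(-54414 + X(y((5 + 3)*2))) = 1/(-54414 + 4*(-5*(5 + 3)*2)²) = 1/(-54414 + 4*(-40*2)²) = 1/(-54414 + 4*(-5*16)²) = 1/(-54414 + 4*(-80)²) = 1/(-54414 + 4*6400) = 1/(-54414 + 25600) = 1/(-28814) = -1/28814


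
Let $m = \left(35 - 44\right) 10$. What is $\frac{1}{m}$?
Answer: $- \frac{1}{90} \approx -0.011111$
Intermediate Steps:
$m = -90$ ($m = \left(-9\right) 10 = -90$)
$\frac{1}{m} = \frac{1}{-90} = - \frac{1}{90}$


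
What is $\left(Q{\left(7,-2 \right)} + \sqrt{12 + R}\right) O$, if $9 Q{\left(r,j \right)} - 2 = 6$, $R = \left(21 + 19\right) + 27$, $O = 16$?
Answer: $\frac{128}{9} + 16 \sqrt{79} \approx 156.43$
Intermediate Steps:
$R = 67$ ($R = 40 + 27 = 67$)
$Q{\left(r,j \right)} = \frac{8}{9}$ ($Q{\left(r,j \right)} = \frac{2}{9} + \frac{1}{9} \cdot 6 = \frac{2}{9} + \frac{2}{3} = \frac{8}{9}$)
$\left(Q{\left(7,-2 \right)} + \sqrt{12 + R}\right) O = \left(\frac{8}{9} + \sqrt{12 + 67}\right) 16 = \left(\frac{8}{9} + \sqrt{79}\right) 16 = \frac{128}{9} + 16 \sqrt{79}$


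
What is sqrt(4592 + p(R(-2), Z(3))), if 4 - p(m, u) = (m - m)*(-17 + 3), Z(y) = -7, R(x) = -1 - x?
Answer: 2*sqrt(1149) ≈ 67.794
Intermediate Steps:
p(m, u) = 4 (p(m, u) = 4 - (m - m)*(-17 + 3) = 4 - 0*(-14) = 4 - 1*0 = 4 + 0 = 4)
sqrt(4592 + p(R(-2), Z(3))) = sqrt(4592 + 4) = sqrt(4596) = 2*sqrt(1149)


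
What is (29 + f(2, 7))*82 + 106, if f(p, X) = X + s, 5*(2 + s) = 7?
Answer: 15044/5 ≈ 3008.8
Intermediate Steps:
s = -3/5 (s = -2 + (1/5)*7 = -2 + 7/5 = -3/5 ≈ -0.60000)
f(p, X) = -3/5 + X (f(p, X) = X - 3/5 = -3/5 + X)
(29 + f(2, 7))*82 + 106 = (29 + (-3/5 + 7))*82 + 106 = (29 + 32/5)*82 + 106 = (177/5)*82 + 106 = 14514/5 + 106 = 15044/5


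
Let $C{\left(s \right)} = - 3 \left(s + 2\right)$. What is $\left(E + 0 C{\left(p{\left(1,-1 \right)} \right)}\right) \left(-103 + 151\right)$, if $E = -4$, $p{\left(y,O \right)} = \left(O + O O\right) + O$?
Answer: $-192$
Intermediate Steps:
$p{\left(y,O \right)} = O^{2} + 2 O$ ($p{\left(y,O \right)} = \left(O + O^{2}\right) + O = O^{2} + 2 O$)
$C{\left(s \right)} = -6 - 3 s$ ($C{\left(s \right)} = - 3 \left(2 + s\right) = -6 - 3 s$)
$\left(E + 0 C{\left(p{\left(1,-1 \right)} \right)}\right) \left(-103 + 151\right) = \left(-4 + 0 \left(-6 - 3 \left(- (2 - 1)\right)\right)\right) \left(-103 + 151\right) = \left(-4 + 0 \left(-6 - 3 \left(\left(-1\right) 1\right)\right)\right) 48 = \left(-4 + 0 \left(-6 - -3\right)\right) 48 = \left(-4 + 0 \left(-6 + 3\right)\right) 48 = \left(-4 + 0 \left(-3\right)\right) 48 = \left(-4 + 0\right) 48 = \left(-4\right) 48 = -192$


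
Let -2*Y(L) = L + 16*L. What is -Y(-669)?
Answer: -11373/2 ≈ -5686.5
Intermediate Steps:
Y(L) = -17*L/2 (Y(L) = -(L + 16*L)/2 = -17*L/2)
-Y(-669) = -(-17)*(-669)/2 = -1*11373/2 = -11373/2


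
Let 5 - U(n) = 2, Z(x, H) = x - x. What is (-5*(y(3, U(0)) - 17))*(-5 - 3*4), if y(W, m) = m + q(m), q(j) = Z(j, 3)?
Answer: -1190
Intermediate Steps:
Z(x, H) = 0
q(j) = 0
U(n) = 3 (U(n) = 5 - 1*2 = 5 - 2 = 3)
y(W, m) = m (y(W, m) = m + 0 = m)
(-5*(y(3, U(0)) - 17))*(-5 - 3*4) = (-5*(3 - 17))*(-5 - 3*4) = (-5*(-14))*(-5 - 12) = 70*(-17) = -1190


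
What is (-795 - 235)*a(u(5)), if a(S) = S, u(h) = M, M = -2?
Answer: 2060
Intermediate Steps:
u(h) = -2
(-795 - 235)*a(u(5)) = (-795 - 235)*(-2) = -1030*(-2) = 2060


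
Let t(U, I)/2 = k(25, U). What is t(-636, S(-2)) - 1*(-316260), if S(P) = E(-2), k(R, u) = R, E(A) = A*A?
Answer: 316310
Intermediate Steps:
E(A) = A²
S(P) = 4 (S(P) = (-2)² = 4)
t(U, I) = 50 (t(U, I) = 2*25 = 50)
t(-636, S(-2)) - 1*(-316260) = 50 - 1*(-316260) = 50 + 316260 = 316310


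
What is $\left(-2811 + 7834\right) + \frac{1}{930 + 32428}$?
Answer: $\frac{167557235}{33358} \approx 5023.0$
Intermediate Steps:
$\left(-2811 + 7834\right) + \frac{1}{930 + 32428} = 5023 + \frac{1}{33358} = \frac{167557235}{33358}$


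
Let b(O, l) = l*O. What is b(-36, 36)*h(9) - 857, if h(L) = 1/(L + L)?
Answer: -929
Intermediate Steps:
b(O, l) = O*l
h(L) = 1/(2*L)
b(-36, 36)*h(9) - 857 = (-36*36)*((½)/9) - 857 = -648/9 - 857 = -1296*1/18 - 857 = -72 - 857 = -929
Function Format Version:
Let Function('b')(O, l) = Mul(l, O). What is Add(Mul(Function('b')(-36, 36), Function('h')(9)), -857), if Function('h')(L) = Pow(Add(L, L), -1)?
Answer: -929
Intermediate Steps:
Function('b')(O, l) = Mul(O, l)
Function('h')(L) = Mul(Rational(1, 2), Pow(L, -1)) (Function('h')(L) = Pow(Mul(2, L), -1) = Mul(Rational(1, 2), Pow(L, -1)))
Add(Mul(Function('b')(-36, 36), Function('h')(9)), -857) = Add(Mul(Mul(-36, 36), Mul(Rational(1, 2), Pow(9, -1))), -857) = Add(Mul(-1296, Mul(Rational(1, 2), Rational(1, 9))), -857) = Add(Mul(-1296, Rational(1, 18)), -857) = Add(-72, -857) = -929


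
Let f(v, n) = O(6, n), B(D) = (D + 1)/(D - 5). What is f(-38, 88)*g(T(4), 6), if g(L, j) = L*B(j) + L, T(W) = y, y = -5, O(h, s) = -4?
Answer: 160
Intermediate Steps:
T(W) = -5
B(D) = (1 + D)/(-5 + D)
f(v, n) = -4
g(L, j) = L + L*(1 + j)/(-5 + j) (g(L, j) = L*((1 + j)/(-5 + j)) + L = L*(1 + j)/(-5 + j) + L = L + L*(1 + j)/(-5 + j))
f(-38, 88)*g(T(4), 6) = -8*(-5)*(-2 + 6)/(-5 + 6) = -8*(-5)*4/1 = -8*(-5)*4 = -4*(-40) = 160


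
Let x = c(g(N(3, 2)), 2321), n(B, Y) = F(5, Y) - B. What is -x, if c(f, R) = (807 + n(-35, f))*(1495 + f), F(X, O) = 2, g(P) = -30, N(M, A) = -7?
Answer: -1236460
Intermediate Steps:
n(B, Y) = 2 - B
c(f, R) = 1261780 + 844*f (c(f, R) = (807 + (2 - 1*(-35)))*(1495 + f) = (807 + (2 + 35))*(1495 + f) = (807 + 37)*(1495 + f) = 844*(1495 + f) = 1261780 + 844*f)
x = 1236460 (x = 1261780 + 844*(-30) = 1261780 - 25320 = 1236460)
-x = -1*1236460 = -1236460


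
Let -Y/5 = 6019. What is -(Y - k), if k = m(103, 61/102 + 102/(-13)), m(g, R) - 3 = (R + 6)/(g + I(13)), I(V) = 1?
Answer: 4150632937/137904 ≈ 30098.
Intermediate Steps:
Y = -30095 (Y = -5*6019 = -30095)
m(g, R) = 3 + (6 + R)/(1 + g) (m(g, R) = 3 + (R + 6)/(g + 1) = 3 + (6 + R)/(1 + g))
k = 412057/137904 (k = (9 + (61/102 + 102/(-13)) + 3*103)/(1 + 103) = (9 + (61*(1/102) + 102*(-1/13)) + 309)/104 = (9 + (61/102 - 102/13) + 309)/104 = (9 - 9611/1326 + 309)/104 = (1/104)*(412057/1326) = 412057/137904 ≈ 2.9880)
-(Y - k) = -(-30095 - 1*412057/137904) = -(-30095 - 412057/137904) = -1*(-4150632937/137904) = 4150632937/137904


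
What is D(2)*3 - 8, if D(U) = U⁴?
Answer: 40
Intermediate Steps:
D(2)*3 - 8 = 2⁴*3 - 8 = 16*3 - 8 = 48 - 8 = 40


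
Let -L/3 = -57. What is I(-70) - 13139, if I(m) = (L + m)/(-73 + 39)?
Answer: -446827/34 ≈ -13142.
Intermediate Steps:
L = 171 (L = -3*(-57) = 171)
I(m) = -171/34 - m/34 (I(m) = (171 + m)/(-73 + 39) = (171 + m)/(-34) = (171 + m)*(-1/34) = -171/34 - m/34)
I(-70) - 13139 = (-171/34 - 1/34*(-70)) - 13139 = (-171/34 + 35/17) - 13139 = -101/34 - 13139 = -446827/34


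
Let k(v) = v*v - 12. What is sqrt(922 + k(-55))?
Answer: sqrt(3935) ≈ 62.730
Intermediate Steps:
k(v) = -12 + v**2 (k(v) = v**2 - 12 = -12 + v**2)
sqrt(922 + k(-55)) = sqrt(922 + (-12 + (-55)**2)) = sqrt(922 + (-12 + 3025)) = sqrt(922 + 3013) = sqrt(3935)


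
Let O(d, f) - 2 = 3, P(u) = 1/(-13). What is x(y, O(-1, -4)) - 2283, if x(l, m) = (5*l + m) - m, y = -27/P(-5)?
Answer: -528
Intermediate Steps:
P(u) = -1/13
y = 351 (y = -27/(-1/13) = -27*(-13) = 351)
O(d, f) = 5 (O(d, f) = 2 + 3 = 5)
x(l, m) = 5*l (x(l, m) = (m + 5*l) - m = 5*l)
x(y, O(-1, -4)) - 2283 = 5*351 - 2283 = 1755 - 2283 = -528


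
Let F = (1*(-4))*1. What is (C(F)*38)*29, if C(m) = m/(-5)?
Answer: 4408/5 ≈ 881.60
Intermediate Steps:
F = -4 (F = -4*1 = -4)
C(m) = -m/5 (C(m) = m*(-⅕) = -m/5)
(C(F)*38)*29 = (-⅕*(-4)*38)*29 = ((⅘)*38)*29 = (152/5)*29 = 4408/5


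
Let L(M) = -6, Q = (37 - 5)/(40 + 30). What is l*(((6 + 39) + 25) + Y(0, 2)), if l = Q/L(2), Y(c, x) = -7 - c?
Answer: -24/5 ≈ -4.8000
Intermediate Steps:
Q = 16/35 (Q = 32/70 = 32*(1/70) = 16/35 ≈ 0.45714)
l = -8/105 (l = (16/35)/(-6) = (16/35)*(-1/6) = -8/105 ≈ -0.076190)
l*(((6 + 39) + 25) + Y(0, 2)) = -8*(((6 + 39) + 25) + (-7 - 1*0))/105 = -8*((45 + 25) + (-7 + 0))/105 = -8*(70 - 7)/105 = -8/105*63 = -24/5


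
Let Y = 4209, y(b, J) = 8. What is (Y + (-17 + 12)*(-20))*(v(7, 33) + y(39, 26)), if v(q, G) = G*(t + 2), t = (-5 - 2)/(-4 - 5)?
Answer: 1288391/3 ≈ 4.2946e+5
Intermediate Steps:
t = 7/9 (t = -7/(-9) = -7*(-⅑) = 7/9 ≈ 0.77778)
v(q, G) = 25*G/9 (v(q, G) = G*(7/9 + 2) = G*(25/9) = 25*G/9)
(Y + (-17 + 12)*(-20))*(v(7, 33) + y(39, 26)) = (4209 + (-17 + 12)*(-20))*((25/9)*33 + 8) = (4209 - 5*(-20))*(275/3 + 8) = (4209 + 100)*(299/3) = 4309*(299/3) = 1288391/3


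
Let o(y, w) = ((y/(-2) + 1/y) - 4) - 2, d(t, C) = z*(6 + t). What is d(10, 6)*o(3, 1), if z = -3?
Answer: 344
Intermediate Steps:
d(t, C) = -18 - 3*t (d(t, C) = -3*(6 + t) = -18 - 3*t)
o(y, w) = -6 + 1/y - y/2 (o(y, w) = ((y*(-½) + 1/y) - 4) - 2 = ((-y/2 + 1/y) - 4) - 2 = ((1/y - y/2) - 4) - 2 = (-4 + 1/y - y/2) - 2 = -6 + 1/y - y/2)
d(10, 6)*o(3, 1) = (-18 - 3*10)*(-6 + 1/3 - ½*3) = (-18 - 30)*(-6 + ⅓ - 3/2) = -48*(-43/6) = 344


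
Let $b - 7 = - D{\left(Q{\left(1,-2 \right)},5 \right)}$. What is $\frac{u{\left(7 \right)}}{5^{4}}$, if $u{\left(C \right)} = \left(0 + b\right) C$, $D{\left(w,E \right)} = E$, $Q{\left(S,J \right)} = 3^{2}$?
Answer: $\frac{14}{625} \approx 0.0224$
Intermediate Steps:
$Q{\left(S,J \right)} = 9$
$b = 2$ ($b = 7 - 5 = 2$)
$u{\left(C \right)} = 2 C$ ($u{\left(C \right)} = \left(0 + 2\right) C = 2 C$)
$\frac{u{\left(7 \right)}}{5^{4}} = \frac{2 \cdot 7}{5^{4}} = \frac{1}{625} \cdot 14 = \frac{14}{625}$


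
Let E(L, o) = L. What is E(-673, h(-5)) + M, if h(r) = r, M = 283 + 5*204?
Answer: 630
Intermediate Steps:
M = 1303 (M = 283 + 1020 = 1303)
E(-673, h(-5)) + M = -673 + 1303 = 630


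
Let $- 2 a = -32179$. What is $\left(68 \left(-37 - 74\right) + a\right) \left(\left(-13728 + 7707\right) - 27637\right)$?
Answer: $-287489807$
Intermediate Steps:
$a = \frac{32179}{2}$ ($a = \left(- \frac{1}{2}\right) \left(-32179\right) = \frac{32179}{2} \approx 16090.0$)
$\left(68 \left(-37 - 74\right) + a\right) \left(\left(-13728 + 7707\right) - 27637\right) = \left(68 \left(-37 - 74\right) + \frac{32179}{2}\right) \left(\left(-13728 + 7707\right) - 27637\right) = \left(68 \left(-111\right) + \frac{32179}{2}\right) \left(-6021 - 27637\right) = \left(-7548 + \frac{32179}{2}\right) \left(-33658\right) = \frac{17083}{2} \left(-33658\right) = -287489807$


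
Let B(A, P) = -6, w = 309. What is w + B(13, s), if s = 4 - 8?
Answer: 303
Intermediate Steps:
s = -4
w + B(13, s) = 309 - 6 = 303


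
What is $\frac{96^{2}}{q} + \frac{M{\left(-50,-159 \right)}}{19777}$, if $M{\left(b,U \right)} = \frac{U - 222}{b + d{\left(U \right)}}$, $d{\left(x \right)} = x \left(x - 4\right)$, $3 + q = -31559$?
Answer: $- \frac{2357328217233}{8073112350679} \approx -0.292$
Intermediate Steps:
$q = -31562$ ($q = -3 - 31559 = -31562$)
$d{\left(x \right)} = x \left(-4 + x\right)$
$M{\left(b,U \right)} = \frac{-222 + U}{b + U \left(-4 + U\right)}$ ($M{\left(b,U \right)} = \frac{U - 222}{b + U \left(-4 + U\right)} = \frac{-222 + U}{b + U \left(-4 + U\right)}$)
$\frac{96^{2}}{q} + \frac{M{\left(-50,-159 \right)}}{19777} = \frac{96^{2}}{-31562} + \frac{\frac{1}{-50 - 159 \left(-4 - 159\right)} \left(-222 - 159\right)}{19777} = 9216 \left(- \frac{1}{31562}\right) + \frac{1}{-50 - -25917} \left(-381\right) \frac{1}{19777} = - \frac{4608}{15781} + \frac{1}{-50 + 25917} \left(-381\right) \frac{1}{19777} = - \frac{4608}{15781} + \frac{1}{25867} \left(-381\right) \frac{1}{19777} = - \frac{4608}{15781} - \frac{381}{511571659} = - \frac{2357328217233}{8073112350679}$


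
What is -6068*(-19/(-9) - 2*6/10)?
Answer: -248788/45 ≈ -5528.6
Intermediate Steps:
-6068*(-19/(-9) - 2*6/10) = -6068*(-19*(-1/9) - 12*1/10) = -6068*(19/9 - 6/5) = -6068*41/45 = -248788/45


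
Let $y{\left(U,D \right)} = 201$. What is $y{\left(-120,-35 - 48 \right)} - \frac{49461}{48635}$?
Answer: $\frac{9726174}{48635} \approx 199.98$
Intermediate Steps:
$y{\left(-120,-35 - 48 \right)} - \frac{49461}{48635} = 201 - \frac{49461}{48635} = \frac{9726174}{48635}$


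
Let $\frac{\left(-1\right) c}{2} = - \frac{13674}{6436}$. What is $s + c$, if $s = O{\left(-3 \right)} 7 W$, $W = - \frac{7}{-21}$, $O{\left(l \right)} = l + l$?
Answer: $- \frac{15689}{1609} \approx -9.7508$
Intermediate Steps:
$O{\left(l \right)} = 2 l$
$W = \frac{1}{3}$ ($W = \left(-7\right) \left(- \frac{1}{21}\right) = \frac{1}{3} \approx 0.33333$)
$c = \frac{6837}{1609}$ ($c = - 2 \left(- \frac{13674}{6436}\right) = - 2 \left(\left(-13674\right) \frac{1}{6436}\right) = \left(-2\right) \left(- \frac{6837}{3218}\right) = \frac{6837}{1609} \approx 4.2492$)
$s = -14$ ($s = 2 \left(-3\right) 7 \cdot \frac{1}{3} = \left(-6\right) 7 \cdot \frac{1}{3} = \left(-42\right) \frac{1}{3} = -14$)
$s + c = -14 + \frac{6837}{1609} = - \frac{15689}{1609}$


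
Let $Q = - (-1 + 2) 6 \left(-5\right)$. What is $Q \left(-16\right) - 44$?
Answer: $-524$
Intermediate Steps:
$Q = 30$ ($Q = \left(-1\right) 1 \cdot 6 \left(-5\right) = \left(-1\right) 6 \left(-5\right) = \left(-6\right) \left(-5\right) = 30$)
$Q \left(-16\right) - 44 = 30 \left(-16\right) - 44 = -480 - 44 = -524$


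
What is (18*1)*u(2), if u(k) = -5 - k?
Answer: -126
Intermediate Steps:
(18*1)*u(2) = (18*1)*(-5 - 1*2) = 18*(-5 - 2) = 18*(-7) = -126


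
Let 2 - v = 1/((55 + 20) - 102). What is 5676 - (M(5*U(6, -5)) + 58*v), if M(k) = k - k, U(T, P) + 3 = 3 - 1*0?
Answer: 150062/27 ≈ 5557.9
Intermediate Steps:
U(T, P) = 0 (U(T, P) = -3 + (3 - 1*0) = -3 + (3 + 0) = -3 + 3 = 0)
v = 55/27 (v = 2 - 1/((55 + 20) - 102) = 2 - 1/(75 - 102) = 2 - 1/(-27) = 2 - 1*(-1/27) = 2 + 1/27 = 55/27 ≈ 2.0370)
M(k) = 0
5676 - (M(5*U(6, -5)) + 58*v) = 5676 - (0 + 58*(55/27)) = 5676 - (0 + 3190/27) = 5676 - 1*3190/27 = 5676 - 3190/27 = 150062/27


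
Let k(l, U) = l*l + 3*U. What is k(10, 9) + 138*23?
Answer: 3301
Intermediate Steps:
k(l, U) = l**2 + 3*U
k(10, 9) + 138*23 = (10**2 + 3*9) + 138*23 = (100 + 27) + 3174 = 127 + 3174 = 3301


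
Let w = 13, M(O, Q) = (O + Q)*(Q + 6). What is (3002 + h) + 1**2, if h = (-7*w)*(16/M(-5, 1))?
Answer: 3055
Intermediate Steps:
M(O, Q) = (6 + Q)*(O + Q) (M(O, Q) = (O + Q)*(6 + Q) = (6 + Q)*(O + Q))
h = 52 (h = (-7*13)*(16/(1**2 + 6*(-5) + 6*1 - 5*1)) = -1456/(1 - 30 + 6 - 5) = -1456/(-28) = -1456*(-1)/28 = -91*(-4/7) = 52)
(3002 + h) + 1**2 = (3002 + 52) + 1**2 = 3054 + 1 = 3055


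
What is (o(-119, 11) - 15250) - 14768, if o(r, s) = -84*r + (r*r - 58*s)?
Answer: -6499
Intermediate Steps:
o(r, s) = r**2 - 84*r - 58*s (o(r, s) = -84*r + (r**2 - 58*s) = r**2 - 84*r - 58*s)
(o(-119, 11) - 15250) - 14768 = (((-119)**2 - 84*(-119) - 58*11) - 15250) - 14768 = ((14161 + 9996 - 638) - 15250) - 14768 = (23519 - 15250) - 14768 = 8269 - 14768 = -6499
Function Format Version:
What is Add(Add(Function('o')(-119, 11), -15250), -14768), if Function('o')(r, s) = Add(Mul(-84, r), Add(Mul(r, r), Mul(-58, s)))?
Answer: -6499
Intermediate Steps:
Function('o')(r, s) = Add(Pow(r, 2), Mul(-84, r), Mul(-58, s)) (Function('o')(r, s) = Add(Mul(-84, r), Add(Pow(r, 2), Mul(-58, s))) = Add(Pow(r, 2), Mul(-84, r), Mul(-58, s)))
Add(Add(Function('o')(-119, 11), -15250), -14768) = Add(Add(Add(Pow(-119, 2), Mul(-84, -119), Mul(-58, 11)), -15250), -14768) = Add(Add(Add(14161, 9996, -638), -15250), -14768) = Add(Add(23519, -15250), -14768) = Add(8269, -14768) = -6499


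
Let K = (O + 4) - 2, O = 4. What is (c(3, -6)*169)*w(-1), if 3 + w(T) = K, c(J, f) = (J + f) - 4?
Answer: -3549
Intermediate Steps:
c(J, f) = -4 + J + f
K = 6 (K = (4 + 4) - 2 = 8 - 2 = 6)
w(T) = 3 (w(T) = -3 + 6 = 3)
(c(3, -6)*169)*w(-1) = ((-4 + 3 - 6)*169)*3 = -7*169*3 = -1183*3 = -3549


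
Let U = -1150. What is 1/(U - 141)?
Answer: -1/1291 ≈ -0.00077459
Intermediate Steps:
1/(U - 141) = 1/(-1150 - 141) = 1/(-1291) = -1/1291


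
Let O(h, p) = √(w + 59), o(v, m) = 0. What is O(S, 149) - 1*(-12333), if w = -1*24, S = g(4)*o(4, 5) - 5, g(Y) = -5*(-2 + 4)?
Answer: 12333 + √35 ≈ 12339.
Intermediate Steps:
g(Y) = -10 (g(Y) = -5*2 = -10)
S = -5 (S = -10*0 - 5 = 0 - 5 = -5)
w = -24
O(h, p) = √35 (O(h, p) = √(-24 + 59) = √35)
O(S, 149) - 1*(-12333) = √35 - 1*(-12333) = √35 + 12333 = 12333 + √35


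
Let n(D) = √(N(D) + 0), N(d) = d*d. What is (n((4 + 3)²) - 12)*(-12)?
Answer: -444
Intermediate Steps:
N(d) = d²
n(D) = √(D²) (n(D) = √(D² + 0) = √(D²))
(n((4 + 3)²) - 12)*(-12) = (√(((4 + 3)²)²) - 12)*(-12) = (√((7²)²) - 12)*(-12) = (√(49²) - 12)*(-12) = (√2401 - 12)*(-12) = (49 - 12)*(-12) = 37*(-12) = -444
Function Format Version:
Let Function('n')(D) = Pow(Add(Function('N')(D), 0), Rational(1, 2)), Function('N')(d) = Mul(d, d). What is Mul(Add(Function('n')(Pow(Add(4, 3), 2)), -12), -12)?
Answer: -444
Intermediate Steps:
Function('N')(d) = Pow(d, 2)
Function('n')(D) = Pow(Pow(D, 2), Rational(1, 2)) (Function('n')(D) = Pow(Add(Pow(D, 2), 0), Rational(1, 2)) = Pow(Pow(D, 2), Rational(1, 2)))
Mul(Add(Function('n')(Pow(Add(4, 3), 2)), -12), -12) = Mul(Add(Pow(Pow(Pow(Add(4, 3), 2), 2), Rational(1, 2)), -12), -12) = Mul(Add(Pow(Pow(Pow(7, 2), 2), Rational(1, 2)), -12), -12) = Mul(Add(Pow(Pow(49, 2), Rational(1, 2)), -12), -12) = Mul(Add(Pow(2401, Rational(1, 2)), -12), -12) = Mul(Add(49, -12), -12) = Mul(37, -12) = -444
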